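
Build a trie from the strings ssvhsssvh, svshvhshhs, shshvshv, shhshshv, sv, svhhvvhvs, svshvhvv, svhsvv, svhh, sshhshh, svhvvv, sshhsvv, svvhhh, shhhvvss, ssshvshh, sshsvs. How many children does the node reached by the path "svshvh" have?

Walk "svshvh" from the root, arriving at one node.
Distinct next characters after "svshvh": s, v.
That node has 2 child edges.

2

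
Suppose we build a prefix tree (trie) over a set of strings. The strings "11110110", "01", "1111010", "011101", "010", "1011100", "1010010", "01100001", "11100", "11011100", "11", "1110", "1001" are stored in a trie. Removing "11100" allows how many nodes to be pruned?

A node on "11100"'s path can go only if nothing else ends at it or branches off below it.
The suffix "0" (1 node) is used only by "11100"; "1110" is itself a stored word, so pruning stops there.
Nodes removed: 1

1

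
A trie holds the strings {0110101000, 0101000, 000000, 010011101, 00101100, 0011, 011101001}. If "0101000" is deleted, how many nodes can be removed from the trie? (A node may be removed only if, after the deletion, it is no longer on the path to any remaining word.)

A node on "0101000"'s path can go only if nothing else ends at it or branches off below it.
The suffix "1000" (4 nodes) is used only by "0101000"; the node for "010" still has the child "0", so pruning stops there.
Nodes removed: 4

4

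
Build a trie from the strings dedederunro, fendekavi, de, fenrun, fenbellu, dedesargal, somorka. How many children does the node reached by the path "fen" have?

3

Follow the path "fen" to its node, then look at its outgoing edges.
Characters that immediately follow "fen" among the stored strings: {b, d, r}.
That node has 3 child edges.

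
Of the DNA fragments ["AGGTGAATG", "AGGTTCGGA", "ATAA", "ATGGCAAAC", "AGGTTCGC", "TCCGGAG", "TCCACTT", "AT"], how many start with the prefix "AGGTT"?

2

Walk to "AGGTT"; the words in its subtree are exactly those with that prefix.
Matches: "AGGTTCGC", "AGGTTCGGA"
Count: 2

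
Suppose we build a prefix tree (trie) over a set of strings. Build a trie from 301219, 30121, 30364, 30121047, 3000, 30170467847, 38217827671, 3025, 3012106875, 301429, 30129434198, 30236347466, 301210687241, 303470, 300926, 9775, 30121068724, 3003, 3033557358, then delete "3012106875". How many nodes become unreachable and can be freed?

Walk "3012106875" from the leaf back toward the root, removing each node that no remaining word uses.
The suffix "5" (1 node) is used only by "3012106875"; the node for "301210687" still has the child "2", so pruning stops there.
Nodes removed: 1

1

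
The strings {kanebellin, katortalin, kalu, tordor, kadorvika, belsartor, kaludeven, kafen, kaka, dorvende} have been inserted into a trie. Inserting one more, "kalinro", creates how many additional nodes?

The longest prefix of "kalinro" already in the trie is "kal" (length 3).
So 7 − 3 = 4 new nodes.

4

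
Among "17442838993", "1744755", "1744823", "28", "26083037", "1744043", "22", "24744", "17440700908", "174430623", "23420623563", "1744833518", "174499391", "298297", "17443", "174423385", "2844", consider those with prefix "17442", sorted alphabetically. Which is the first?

174423385

Words with prefix "17442", in lexicographic order: "174423385", "17442838993"
The 1st is 174423385.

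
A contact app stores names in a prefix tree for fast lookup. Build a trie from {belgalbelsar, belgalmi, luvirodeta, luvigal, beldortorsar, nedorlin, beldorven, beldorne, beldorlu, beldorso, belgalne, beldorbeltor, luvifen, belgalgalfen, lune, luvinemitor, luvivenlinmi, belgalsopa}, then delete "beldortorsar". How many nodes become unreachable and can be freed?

6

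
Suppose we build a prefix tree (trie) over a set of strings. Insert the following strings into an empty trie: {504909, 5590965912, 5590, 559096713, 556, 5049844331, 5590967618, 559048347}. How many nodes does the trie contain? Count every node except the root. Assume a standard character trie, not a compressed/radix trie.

33

Insert word by word; a character creates a node only if that edge doesn't already exist:
  "504909" → 6 new (5, 0, 4, 9, 0, 9)
  "5590965912" → prefix "5" already present; 9 new (5, 9, 0, 9, 6, 5, 9, 1, 2)
  "5590" → prefix "5590" already present; 0 new (none)
  "559096713" → prefix "559096" already present; 3 new (7, 1, 3)
  "556" → prefix "55" already present; 1 new (6)
  "5049844331" → prefix "5049" already present; 6 new (8, 4, 4, 3, 3, 1)
  "5590967618" → prefix "5590967" already present; 3 new (6, 1, 8)
  "559048347" → prefix "5590" already present; 5 new (4, 8, 3, 4, 7)
Total nodes = 6 + 9 + 0 + 3 + 1 + 6 + 3 + 5 = 33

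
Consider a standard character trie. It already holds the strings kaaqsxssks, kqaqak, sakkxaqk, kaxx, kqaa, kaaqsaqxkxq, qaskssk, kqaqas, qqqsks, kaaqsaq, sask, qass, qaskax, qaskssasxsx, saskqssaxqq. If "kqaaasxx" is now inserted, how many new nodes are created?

4

The longest prefix of "kqaaasxx" already in the trie is "kqaa" (length 4).
Each of the 4 remaining characters creates one node.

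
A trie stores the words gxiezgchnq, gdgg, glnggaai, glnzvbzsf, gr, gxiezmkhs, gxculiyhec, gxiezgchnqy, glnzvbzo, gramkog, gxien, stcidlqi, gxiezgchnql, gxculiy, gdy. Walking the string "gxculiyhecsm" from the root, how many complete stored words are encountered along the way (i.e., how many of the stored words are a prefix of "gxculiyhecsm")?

2

Check each prefix of "gxculiyhecsm" against the stored set — each match is an end-marker on the path.
Prefixes of the query that are stored words: "gxculiy", "gxculiyhec"
Count: 2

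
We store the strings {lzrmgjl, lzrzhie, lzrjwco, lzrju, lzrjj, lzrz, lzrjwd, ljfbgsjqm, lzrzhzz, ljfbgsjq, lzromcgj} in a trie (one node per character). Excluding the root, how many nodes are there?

33

Trie structure (* marks end of a word):
(root)
└─ l
   ├─ j
   │  └─ f
   │     └─ b
   │        └─ g
   │           └─ s
   │              └─ j
   │                 └─ q *
   │                    └─ m *
   └─ z
      └─ r
         ├─ j
         │  ├─ j *
         │  ├─ u *
         │  └─ w
         │     ├─ c
         │     │  └─ o *
         │     └─ d *
         ├─ m
         │  └─ g
         │     └─ j
         │        └─ l *
         ├─ o
         │  └─ m
         │     └─ c
         │        └─ g
         │           └─ j *
         └─ z *
            └─ h
               ├─ i
               │  └─ e *
               └─ z
                  └─ z *
Counting every labelled node above: 33.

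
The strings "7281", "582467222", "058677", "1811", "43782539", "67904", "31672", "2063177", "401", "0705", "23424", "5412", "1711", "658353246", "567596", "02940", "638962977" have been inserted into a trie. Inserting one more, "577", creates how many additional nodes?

Walking "577" from the root, the first 1 characters ("5") follow existing edges; "7" is the first miss.
Each of the 2 remaining characters creates one node.

2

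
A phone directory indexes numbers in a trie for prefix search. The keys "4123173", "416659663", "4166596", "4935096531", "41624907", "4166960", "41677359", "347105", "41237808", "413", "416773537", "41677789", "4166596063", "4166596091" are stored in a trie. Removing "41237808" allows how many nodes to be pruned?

4

After clearing the end-marker at "41237808", prune upward until reaching a node still needed by another word.
The suffix "7808" (4 nodes) is used only by "41237808"; the node for "4123" still has the child "1", so pruning stops there.
Nodes removed: 4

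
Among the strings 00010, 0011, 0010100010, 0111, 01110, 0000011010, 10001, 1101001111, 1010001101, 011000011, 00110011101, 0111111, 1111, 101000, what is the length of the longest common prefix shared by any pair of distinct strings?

The deepest shared node is where two words last agree before diverging.
e.g. "101000" and "1010001101" share the prefix "101000" of length 6; no pair shares a longer one.
Longest shared-prefix length: 6

6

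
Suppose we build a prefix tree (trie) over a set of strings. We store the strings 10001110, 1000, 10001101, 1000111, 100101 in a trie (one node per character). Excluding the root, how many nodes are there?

Trace insertions, counting only characters that open a new branch:
  "10001110" → 8 new (1, 0, 0, 0, 1, 1, 1, 0)
  "1000" → prefix "1000" already present; 0 new (none)
  "10001101" → prefix "100011" already present; 2 new (0, 1)
  "1000111" → prefix "1000111" already present; 0 new (none)
  "100101" → prefix "100" already present; 3 new (1, 0, 1)
Total nodes = 8 + 0 + 2 + 0 + 3 = 13

13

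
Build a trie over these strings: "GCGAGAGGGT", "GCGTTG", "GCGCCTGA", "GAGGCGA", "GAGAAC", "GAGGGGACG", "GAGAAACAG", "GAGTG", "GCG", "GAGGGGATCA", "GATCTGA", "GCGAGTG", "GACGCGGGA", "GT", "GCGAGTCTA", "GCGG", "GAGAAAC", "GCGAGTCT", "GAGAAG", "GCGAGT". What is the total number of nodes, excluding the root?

61

Insert word by word; a character creates a node only if that edge doesn't already exist:
  "GCGAGAGGGT" → 10 new (G, C, G, A, G, A, G, G, G, T)
  "GCGTTG" → prefix "GCG" already present; 3 new (T, T, G)
  "GCGCCTGA" → prefix "GCG" already present; 5 new (C, C, T, G, A)
  "GAGGCGA" → prefix "G" already present; 6 new (A, G, G, C, G, A)
  "GAGAAC" → prefix "GAG" already present; 3 new (A, A, C)
  "GAGGGGACG" → prefix "GAGG" already present; 5 new (G, G, A, C, G)
  "GAGAAACAG" → prefix "GAGAA" already present; 4 new (A, C, A, G)
  "GAGTG" → prefix "GAG" already present; 2 new (T, G)
  "GCG" → prefix "GCG" already present; 0 new (none)
  "GAGGGGATCA" → prefix "GAGGGGA" already present; 3 new (T, C, A)
  "GATCTGA" → prefix "GA" already present; 5 new (T, C, T, G, A)
  "GCGAGTG" → prefix "GCGAG" already present; 2 new (T, G)
  "GACGCGGGA" → prefix "GA" already present; 7 new (C, G, C, G, G, G, A)
  "GT" → prefix "G" already present; 1 new (T)
  "GCGAGTCTA" → prefix "GCGAGT" already present; 3 new (C, T, A)
  "GCGG" → prefix "GCG" already present; 1 new (G)
  "GAGAAAC" → prefix "GAGAAAC" already present; 0 new (none)
  "GCGAGTCT" → prefix "GCGAGTCT" already present; 0 new (none)
  "GAGAAG" → prefix "GAGAA" already present; 1 new (G)
  "GCGAGT" → prefix "GCGAGT" already present; 0 new (none)
Total nodes = 10 + 3 + 5 + 6 + 3 + 5 + 4 + 2 + 0 + 3 + 5 + 2 + 7 + 1 + 3 + 1 + 0 + 0 + 1 + 0 = 61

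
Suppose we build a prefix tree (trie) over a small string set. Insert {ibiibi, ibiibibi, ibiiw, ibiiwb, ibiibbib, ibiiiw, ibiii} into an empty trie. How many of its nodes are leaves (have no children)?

A leaf is a node with no children — equivalently, the end of a word that is not a proper prefix of any other stored word.
Those words: "ibiibbib", "ibiibibi", "ibiiiw", "ibiiwb"
Leaf count: 4

4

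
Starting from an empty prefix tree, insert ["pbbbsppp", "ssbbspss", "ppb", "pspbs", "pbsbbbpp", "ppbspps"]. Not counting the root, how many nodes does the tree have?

32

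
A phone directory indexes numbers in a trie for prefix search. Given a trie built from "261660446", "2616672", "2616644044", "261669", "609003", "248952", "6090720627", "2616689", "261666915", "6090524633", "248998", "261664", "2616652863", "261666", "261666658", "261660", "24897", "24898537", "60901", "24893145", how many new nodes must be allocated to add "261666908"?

The longest prefix of "261666908" already in the trie is "2616669" (length 7).
Each of the 2 remaining characters creates one node.

2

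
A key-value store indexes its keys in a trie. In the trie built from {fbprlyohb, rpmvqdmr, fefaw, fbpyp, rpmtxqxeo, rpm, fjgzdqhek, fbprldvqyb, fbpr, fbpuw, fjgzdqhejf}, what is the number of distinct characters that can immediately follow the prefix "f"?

3

Walk "f" from the root, arriving at one node.
Distinct next characters after "f": b, e, j.
That node has 3 child edges.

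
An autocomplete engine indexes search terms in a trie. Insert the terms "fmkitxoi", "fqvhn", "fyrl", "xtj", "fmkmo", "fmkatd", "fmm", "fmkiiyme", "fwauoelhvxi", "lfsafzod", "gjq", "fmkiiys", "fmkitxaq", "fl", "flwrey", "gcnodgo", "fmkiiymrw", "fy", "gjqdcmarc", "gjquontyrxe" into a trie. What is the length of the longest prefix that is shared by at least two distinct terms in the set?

Equivalently: take the maximum, over all pairs, of their longest common prefix length.
e.g. "fmkiiyme" and "fmkiiymrw" share the prefix "fmkiiym" of length 7; no pair shares a longer one.
Longest shared-prefix length: 7

7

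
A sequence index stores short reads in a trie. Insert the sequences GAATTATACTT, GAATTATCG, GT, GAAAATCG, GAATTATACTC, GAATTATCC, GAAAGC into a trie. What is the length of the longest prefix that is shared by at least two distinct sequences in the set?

Equivalently: take the maximum, over all pairs, of their longest common prefix length.
"GAATTATACTC" and "GAATTATACTT" agree on "GAATTATACT" (10 characters) before diverging; nothing deeper is shared.
Longest shared-prefix length: 10

10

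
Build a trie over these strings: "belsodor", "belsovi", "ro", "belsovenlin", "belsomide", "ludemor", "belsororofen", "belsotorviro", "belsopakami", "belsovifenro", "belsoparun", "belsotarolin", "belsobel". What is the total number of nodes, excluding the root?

65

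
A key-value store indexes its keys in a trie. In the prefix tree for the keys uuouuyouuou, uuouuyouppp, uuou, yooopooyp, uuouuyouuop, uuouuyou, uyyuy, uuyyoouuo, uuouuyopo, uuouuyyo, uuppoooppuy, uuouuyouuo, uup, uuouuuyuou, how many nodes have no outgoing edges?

A leaf is a node with no children — equivalently, the end of a word that is not a proper prefix of any other stored word.
Those words: "uuouuuyuou", "uuouuyopo", "uuouuyouppp", "uuouuyouuop", "uuouuyouuou", "uuouuyyo", "uuppoooppuy", "uuyyoouuo", "uyyuy", "yooopooyp"
Leaf count: 10

10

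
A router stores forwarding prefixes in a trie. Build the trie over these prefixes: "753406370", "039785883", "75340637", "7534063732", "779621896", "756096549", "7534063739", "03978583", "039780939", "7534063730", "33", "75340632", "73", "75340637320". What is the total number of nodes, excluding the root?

47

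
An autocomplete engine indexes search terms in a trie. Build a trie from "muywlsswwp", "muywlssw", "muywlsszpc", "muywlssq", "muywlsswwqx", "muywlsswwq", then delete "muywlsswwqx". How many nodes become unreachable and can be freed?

1

Walk "muywlsswwqx" from the leaf back toward the root, removing each node that no remaining word uses.
The suffix "x" (1 node) is used only by "muywlsswwqx"; "muywlsswwq" is itself a stored word, so pruning stops there.
Nodes removed: 1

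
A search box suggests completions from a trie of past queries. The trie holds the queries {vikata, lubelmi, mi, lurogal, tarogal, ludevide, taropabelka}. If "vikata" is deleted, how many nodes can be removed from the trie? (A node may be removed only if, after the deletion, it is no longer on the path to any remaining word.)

6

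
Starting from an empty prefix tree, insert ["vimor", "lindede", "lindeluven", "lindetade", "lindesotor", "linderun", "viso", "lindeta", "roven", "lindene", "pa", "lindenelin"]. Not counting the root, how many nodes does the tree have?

Insert word by word; a character creates a node only if that edge doesn't already exist:
  "vimor" → 5 new (v, i, m, o, r)
  "lindede" → 7 new (l, i, n, d, e, d, e)
  "lindeluven" → prefix "linde" already present; 5 new (l, u, v, e, n)
  "lindetade" → prefix "linde" already present; 4 new (t, a, d, e)
  "lindesotor" → prefix "linde" already present; 5 new (s, o, t, o, r)
  "linderun" → prefix "linde" already present; 3 new (r, u, n)
  "viso" → prefix "vi" already present; 2 new (s, o)
  "lindeta" → prefix "lindeta" already present; 0 new (none)
  "roven" → 5 new (r, o, v, e, n)
  "lindene" → prefix "linde" already present; 2 new (n, e)
  "pa" → 2 new (p, a)
  "lindenelin" → prefix "lindene" already present; 3 new (l, i, n)
Total nodes = 5 + 7 + 5 + 4 + 5 + 3 + 2 + 0 + 5 + 2 + 2 + 3 = 43

43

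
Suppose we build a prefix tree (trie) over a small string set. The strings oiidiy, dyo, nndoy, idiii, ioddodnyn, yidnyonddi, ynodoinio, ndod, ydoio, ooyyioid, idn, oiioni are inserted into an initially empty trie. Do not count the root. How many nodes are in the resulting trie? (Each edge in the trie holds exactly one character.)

63

For each word, the new-node count is its length minus the longest prefix already in the trie:
  "oiidiy" → 6 new (o, i, i, d, i, y)
  "dyo" → 3 new (d, y, o)
  "nndoy" → 5 new (n, n, d, o, y)
  "idiii" → 5 new (i, d, i, i, i)
  "ioddodnyn" → prefix "i" already present; 8 new (o, d, d, o, d, n, y, n)
  "yidnyonddi" → 10 new (y, i, d, n, y, o, n, d, d, i)
  "ynodoinio" → prefix "y" already present; 8 new (n, o, d, o, i, n, i, o)
  "ndod" → prefix "n" already present; 3 new (d, o, d)
  "ydoio" → prefix "y" already present; 4 new (d, o, i, o)
  "ooyyioid" → prefix "o" already present; 7 new (o, y, y, i, o, i, d)
  "idn" → prefix "id" already present; 1 new (n)
  "oiioni" → prefix "oii" already present; 3 new (o, n, i)
Total nodes = 6 + 3 + 5 + 5 + 8 + 10 + 8 + 3 + 4 + 7 + 1 + 3 = 63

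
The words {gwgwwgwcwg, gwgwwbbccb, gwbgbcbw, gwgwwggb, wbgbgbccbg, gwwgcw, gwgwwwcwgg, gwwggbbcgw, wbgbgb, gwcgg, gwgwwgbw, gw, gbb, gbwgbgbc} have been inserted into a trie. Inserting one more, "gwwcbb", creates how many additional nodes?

3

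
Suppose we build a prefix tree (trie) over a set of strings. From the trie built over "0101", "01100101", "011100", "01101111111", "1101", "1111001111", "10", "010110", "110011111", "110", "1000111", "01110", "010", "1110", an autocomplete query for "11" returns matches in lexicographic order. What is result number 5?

1111001111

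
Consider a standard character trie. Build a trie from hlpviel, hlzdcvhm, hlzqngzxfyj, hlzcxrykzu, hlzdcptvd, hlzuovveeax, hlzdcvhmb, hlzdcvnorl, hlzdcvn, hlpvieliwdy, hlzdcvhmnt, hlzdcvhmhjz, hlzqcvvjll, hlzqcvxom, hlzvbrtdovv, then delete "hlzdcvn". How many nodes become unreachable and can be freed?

Walk "hlzdcvn" from the leaf back toward the root, removing each node that no remaining word uses.
Every node on "hlzdcvn" is still needed (e.g. by "hlzdcvnorl"), so nothing is freed.
Nodes removed: 0

0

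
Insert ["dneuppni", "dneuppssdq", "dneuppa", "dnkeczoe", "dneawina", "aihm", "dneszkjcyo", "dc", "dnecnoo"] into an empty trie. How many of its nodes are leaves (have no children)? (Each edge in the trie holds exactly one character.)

Leaves are exactly the stored words that no other stored word extends.
Those words: "aihm", "dc", "dneawina", "dnecnoo", "dneszkjcyo", "dneuppa", "dneuppni", "dneuppssdq", "dnkeczoe"
Leaf count: 9

9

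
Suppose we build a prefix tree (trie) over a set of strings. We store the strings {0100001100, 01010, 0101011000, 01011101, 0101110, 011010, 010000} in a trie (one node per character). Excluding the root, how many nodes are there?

Trie structure (* marks end of a word):
(root)
└─ 0
   └─ 1
      ├─ 0
      │  ├─ 0
      │  │  └─ 0
      │  │     └─ 0 *
      │  │        └─ 1
      │  │           └─ 1
      │  │              └─ 0
      │  │                 └─ 0 *
      │  └─ 1
      │     ├─ 0 *
      │     │  └─ 1
      │     │     └─ 1
      │     │        └─ 0
      │     │           └─ 0
      │     │              └─ 0 *
      │     └─ 1
      │        └─ 1
      │           └─ 0 *
      │              └─ 1 *
      └─ 1
         └─ 0
            └─ 1
               └─ 0 *
Counting every labelled node above: 25.

25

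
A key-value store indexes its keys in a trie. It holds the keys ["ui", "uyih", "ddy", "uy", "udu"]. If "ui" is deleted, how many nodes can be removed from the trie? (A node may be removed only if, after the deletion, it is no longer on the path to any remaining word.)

1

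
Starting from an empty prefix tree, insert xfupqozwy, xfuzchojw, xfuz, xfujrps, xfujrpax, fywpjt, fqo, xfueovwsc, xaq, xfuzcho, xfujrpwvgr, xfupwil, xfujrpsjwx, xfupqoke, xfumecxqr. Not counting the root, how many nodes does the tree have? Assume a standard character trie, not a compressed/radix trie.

Trace insertions, counting only characters that open a new branch:
  "xfupqozwy" → 9 new (x, f, u, p, q, o, z, w, y)
  "xfuzchojw" → prefix "xfu" already present; 6 new (z, c, h, o, j, w)
  "xfuz" → prefix "xfuz" already present; 0 new (none)
  "xfujrps" → prefix "xfu" already present; 4 new (j, r, p, s)
  "xfujrpax" → prefix "xfujrp" already present; 2 new (a, x)
  "fywpjt" → 6 new (f, y, w, p, j, t)
  "fqo" → prefix "f" already present; 2 new (q, o)
  "xfueovwsc" → prefix "xfu" already present; 6 new (e, o, v, w, s, c)
  "xaq" → prefix "x" already present; 2 new (a, q)
  "xfuzcho" → prefix "xfuzcho" already present; 0 new (none)
  "xfujrpwvgr" → prefix "xfujrp" already present; 4 new (w, v, g, r)
  "xfupwil" → prefix "xfup" already present; 3 new (w, i, l)
  "xfujrpsjwx" → prefix "xfujrps" already present; 3 new (j, w, x)
  "xfupqoke" → prefix "xfupqo" already present; 2 new (k, e)
  "xfumecxqr" → prefix "xfu" already present; 6 new (m, e, c, x, q, r)
Total nodes = 9 + 6 + 0 + 4 + 2 + 6 + 2 + 6 + 2 + 0 + 4 + 3 + 3 + 2 + 6 = 55

55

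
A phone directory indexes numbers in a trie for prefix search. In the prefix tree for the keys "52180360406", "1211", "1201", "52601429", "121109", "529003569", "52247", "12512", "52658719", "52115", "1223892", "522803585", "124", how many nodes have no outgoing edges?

12

Leaves are exactly the stored words that no other stored word extends.
Those words: "1201", "121109", "1223892", "124", "12512", "52115", "52180360406", "52247", "522803585", "52601429", "52658719", "529003569"
Leaf count: 12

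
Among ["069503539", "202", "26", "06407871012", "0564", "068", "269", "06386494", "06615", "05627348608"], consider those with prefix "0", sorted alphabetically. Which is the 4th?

06407871012

DFS of the "0" subtree visits, in order: "05627348608", "0564", "06386494", "06407871012", "06615", "068", "069503539"
The 4th is 06407871012.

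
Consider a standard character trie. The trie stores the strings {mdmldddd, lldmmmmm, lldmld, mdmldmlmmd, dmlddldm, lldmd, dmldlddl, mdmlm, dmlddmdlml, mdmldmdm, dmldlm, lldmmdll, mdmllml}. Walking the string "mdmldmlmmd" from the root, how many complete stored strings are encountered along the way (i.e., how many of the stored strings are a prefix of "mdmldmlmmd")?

1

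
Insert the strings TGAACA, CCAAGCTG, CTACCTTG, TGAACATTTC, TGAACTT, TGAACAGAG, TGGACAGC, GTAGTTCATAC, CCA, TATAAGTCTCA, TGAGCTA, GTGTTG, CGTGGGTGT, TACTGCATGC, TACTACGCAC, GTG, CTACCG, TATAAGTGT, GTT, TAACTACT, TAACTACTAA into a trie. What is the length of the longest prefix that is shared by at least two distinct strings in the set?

Look for the deepest trie node that still has at least two words in its subtree.
e.g. "TAACTACT" and "TAACTACTAA" share the prefix "TAACTACT" of length 8; no pair shares a longer one.
Longest shared-prefix length: 8

8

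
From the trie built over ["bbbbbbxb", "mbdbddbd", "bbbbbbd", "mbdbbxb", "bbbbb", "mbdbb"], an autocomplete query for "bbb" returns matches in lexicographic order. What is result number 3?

Filter for "bbb…" and sort: "bbbbb", "bbbbbbd", "bbbbbbxb"
Position 3: bbbbbbxb

bbbbbbxb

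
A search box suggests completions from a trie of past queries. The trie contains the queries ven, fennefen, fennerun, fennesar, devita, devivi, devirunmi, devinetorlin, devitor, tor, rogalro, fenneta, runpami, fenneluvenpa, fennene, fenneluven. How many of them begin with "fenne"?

7

Traverse to the node for "fenne", then collect every word in that subtree.
Matches: "fennefen", "fenneluven", "fenneluvenpa", "fennene", "fennerun", "fennesar", "fenneta"
Count: 7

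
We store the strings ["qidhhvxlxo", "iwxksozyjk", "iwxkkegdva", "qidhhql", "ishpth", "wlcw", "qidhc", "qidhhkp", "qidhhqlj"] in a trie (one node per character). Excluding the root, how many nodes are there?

41

Trace insertions, counting only characters that open a new branch:
  "qidhhvxlxo" → 10 new (q, i, d, h, h, v, x, l, x, o)
  "iwxksozyjk" → 10 new (i, w, x, k, s, o, z, y, j, k)
  "iwxkkegdva" → prefix "iwxk" already present; 6 new (k, e, g, d, v, a)
  "qidhhql" → prefix "qidhh" already present; 2 new (q, l)
  "ishpth" → prefix "i" already present; 5 new (s, h, p, t, h)
  "wlcw" → 4 new (w, l, c, w)
  "qidhc" → prefix "qidh" already present; 1 new (c)
  "qidhhkp" → prefix "qidhh" already present; 2 new (k, p)
  "qidhhqlj" → prefix "qidhhql" already present; 1 new (j)
Total nodes = 10 + 10 + 6 + 2 + 5 + 4 + 1 + 2 + 1 = 41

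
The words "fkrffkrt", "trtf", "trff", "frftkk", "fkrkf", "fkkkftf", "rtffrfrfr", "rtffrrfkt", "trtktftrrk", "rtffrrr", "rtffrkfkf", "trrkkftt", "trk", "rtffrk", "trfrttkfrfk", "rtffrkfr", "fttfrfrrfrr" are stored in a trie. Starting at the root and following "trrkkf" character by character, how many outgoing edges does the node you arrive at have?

Walk "trrkkf" from the root, arriving at one node.
Distinct next characters after "trrkkf": t.
That node has 1 child edge.

1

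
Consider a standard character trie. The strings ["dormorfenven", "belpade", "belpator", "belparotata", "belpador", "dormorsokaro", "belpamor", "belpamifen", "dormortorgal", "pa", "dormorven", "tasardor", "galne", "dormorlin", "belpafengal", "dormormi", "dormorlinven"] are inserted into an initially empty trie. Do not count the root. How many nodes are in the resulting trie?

Count nodes per top-level branch (shared prefixes stored once):
  'b'-branch (belpade, belpador, belpafengal, belpamifen, belpamor, belparotata, belpator): 31 nodes
  'd'-branch (dormorfenven, dormorlin, dormorlinven, dormormi, dormorsokaro, dormortorgal, dormorven): 35 nodes
  'g'-branch (galne): 5 nodes
  'p'-branch (pa): 2 nodes
  't'-branch (tasardor): 8 nodes
Sum: 81

81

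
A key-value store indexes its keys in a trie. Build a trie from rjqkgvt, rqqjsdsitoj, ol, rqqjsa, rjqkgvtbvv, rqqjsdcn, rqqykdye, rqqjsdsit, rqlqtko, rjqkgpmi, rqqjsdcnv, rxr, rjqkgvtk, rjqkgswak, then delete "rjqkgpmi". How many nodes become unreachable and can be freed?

3

After clearing the end-marker at "rjqkgpmi", prune upward until reaching a node still needed by another word.
The suffix "pmi" (3 nodes) is used only by "rjqkgpmi"; the node for "rjqkg" still has the child "v", so pruning stops there.
Nodes removed: 3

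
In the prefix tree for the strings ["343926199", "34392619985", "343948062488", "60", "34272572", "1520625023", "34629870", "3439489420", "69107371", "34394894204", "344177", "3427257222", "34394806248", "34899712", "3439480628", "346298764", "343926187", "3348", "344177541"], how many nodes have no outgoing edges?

A leaf is a node with no children — equivalently, the end of a word that is not a proper prefix of any other stored word.
Those words: "1520625023", "3348", "3427257222", "343926187", "34392619985", "343948062488", "3439480628", "34394894204", "344177541", "34629870", "346298764", "34899712", "60", "69107371"
Leaf count: 14

14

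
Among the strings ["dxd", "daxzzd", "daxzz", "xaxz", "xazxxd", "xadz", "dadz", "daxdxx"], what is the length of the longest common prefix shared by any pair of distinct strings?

5

Look for the deepest trie node that still has at least two words in its subtree.
"daxzz" and "daxzzd" agree on "daxzz" (5 characters) before diverging; nothing deeper is shared.
Longest shared-prefix length: 5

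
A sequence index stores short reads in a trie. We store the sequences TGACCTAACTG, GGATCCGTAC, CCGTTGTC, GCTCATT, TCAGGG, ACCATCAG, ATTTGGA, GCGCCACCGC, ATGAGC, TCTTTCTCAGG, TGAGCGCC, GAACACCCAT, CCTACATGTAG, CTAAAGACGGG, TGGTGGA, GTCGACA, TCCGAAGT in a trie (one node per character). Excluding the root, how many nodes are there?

125

For each word, the new-node count is its length minus the longest prefix already in the trie:
  "TGACCTAACTG" → 11 new (T, G, A, C, C, T, A, A, C, T, G)
  "GGATCCGTAC" → 10 new (G, G, A, T, C, C, G, T, A, C)
  "CCGTTGTC" → 8 new (C, C, G, T, T, G, T, C)
  "GCTCATT" → prefix "G" already present; 6 new (C, T, C, A, T, T)
  "TCAGGG" → prefix "T" already present; 5 new (C, A, G, G, G)
  "ACCATCAG" → 8 new (A, C, C, A, T, C, A, G)
  "ATTTGGA" → prefix "A" already present; 6 new (T, T, T, G, G, A)
  "GCGCCACCGC" → prefix "GC" already present; 8 new (G, C, C, A, C, C, G, C)
  "ATGAGC" → prefix "AT" already present; 4 new (G, A, G, C)
  "TCTTTCTCAGG" → prefix "TC" already present; 9 new (T, T, T, C, T, C, A, G, G)
  "TGAGCGCC" → prefix "TGA" already present; 5 new (G, C, G, C, C)
  "GAACACCCAT" → prefix "G" already present; 9 new (A, A, C, A, C, C, C, A, T)
  "CCTACATGTAG" → prefix "CC" already present; 9 new (T, A, C, A, T, G, T, A, G)
  "CTAAAGACGGG" → prefix "C" already present; 10 new (T, A, A, A, G, A, C, G, G, G)
  "TGGTGGA" → prefix "TG" already present; 5 new (G, T, G, G, A)
  "GTCGACA" → prefix "G" already present; 6 new (T, C, G, A, C, A)
  "TCCGAAGT" → prefix "TC" already present; 6 new (C, G, A, A, G, T)
Total nodes = 11 + 10 + 8 + 6 + 5 + 8 + 6 + 8 + 4 + 9 + 5 + 9 + 9 + 10 + 5 + 6 + 6 = 125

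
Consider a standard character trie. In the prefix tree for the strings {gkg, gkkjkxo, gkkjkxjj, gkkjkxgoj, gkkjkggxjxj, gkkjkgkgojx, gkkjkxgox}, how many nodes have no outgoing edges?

A leaf is a node with no children — equivalently, the end of a word that is not a proper prefix of any other stored word.
Those words: "gkg", "gkkjkggxjxj", "gkkjkgkgojx", "gkkjkxgoj", "gkkjkxgox", "gkkjkxjj", "gkkjkxo"
Leaf count: 7

7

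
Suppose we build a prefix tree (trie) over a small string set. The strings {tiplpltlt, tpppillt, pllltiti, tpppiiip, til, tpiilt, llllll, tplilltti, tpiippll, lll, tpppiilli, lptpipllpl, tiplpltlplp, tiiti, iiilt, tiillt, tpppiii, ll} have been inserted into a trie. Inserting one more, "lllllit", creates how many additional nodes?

2

Walking "lllllit" from the root, the first 5 characters ("lllll") follow existing edges; "i" is the first miss.
So 7 − 5 = 2 new nodes.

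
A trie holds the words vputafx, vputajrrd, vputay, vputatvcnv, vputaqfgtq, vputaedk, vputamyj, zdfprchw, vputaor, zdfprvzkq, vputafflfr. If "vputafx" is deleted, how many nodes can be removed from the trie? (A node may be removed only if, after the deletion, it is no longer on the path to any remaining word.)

1

Walk "vputafx" from the leaf back toward the root, removing each node that no remaining word uses.
The suffix "x" (1 node) is used only by "vputafx"; the node for "vputaf" still has the child "f", so pruning stops there.
Nodes removed: 1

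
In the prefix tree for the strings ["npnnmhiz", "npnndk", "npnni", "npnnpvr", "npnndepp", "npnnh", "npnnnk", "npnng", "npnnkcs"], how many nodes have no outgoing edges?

9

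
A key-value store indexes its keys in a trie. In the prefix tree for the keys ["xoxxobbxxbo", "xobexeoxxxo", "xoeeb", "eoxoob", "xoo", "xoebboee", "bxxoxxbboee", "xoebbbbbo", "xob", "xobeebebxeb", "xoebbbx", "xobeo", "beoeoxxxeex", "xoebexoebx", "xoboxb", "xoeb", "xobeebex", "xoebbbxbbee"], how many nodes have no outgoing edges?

Leaves are exactly the stored words that no other stored word extends.
Those words: "beoeoxxxeex", "bxxoxxbboee", "eoxoob", "xobeebebxeb", "xobeebex", "xobeo", "xobexeoxxxo", "xoboxb", "xoebbbbbo", "xoebbbxbbee", "xoebboee", "xoebexoebx", "xoeeb", "xoo", "xoxxobbxxbo"
Leaf count: 15

15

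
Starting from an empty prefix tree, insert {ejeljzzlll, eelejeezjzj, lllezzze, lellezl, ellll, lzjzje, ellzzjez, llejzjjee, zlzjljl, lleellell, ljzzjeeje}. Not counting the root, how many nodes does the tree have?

76

Count nodes per top-level branch (shared prefixes stored once):
  'e'-branch (eelejeezjzj, ejeljzzlll, ellll, ellzzjez): 29 nodes
  'l'-branch (lellezl, ljzzjeeje, lleellell, llejzjjee, lllezzze, lzjzje): 40 nodes
  'z'-branch (zlzjljl): 7 nodes
Sum: 76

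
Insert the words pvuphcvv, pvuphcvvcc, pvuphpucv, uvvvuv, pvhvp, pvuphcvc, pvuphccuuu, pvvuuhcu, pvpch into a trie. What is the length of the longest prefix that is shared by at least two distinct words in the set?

8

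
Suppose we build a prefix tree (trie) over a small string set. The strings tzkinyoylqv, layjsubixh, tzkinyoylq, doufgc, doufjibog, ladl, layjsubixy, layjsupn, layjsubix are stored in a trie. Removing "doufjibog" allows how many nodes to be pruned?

5

Walk "doufjibog" from the leaf back toward the root, removing each node that no remaining word uses.
The suffix "jibog" (5 nodes) is used only by "doufjibog"; the node for "douf" still has the child "g", so pruning stops there.
Nodes removed: 5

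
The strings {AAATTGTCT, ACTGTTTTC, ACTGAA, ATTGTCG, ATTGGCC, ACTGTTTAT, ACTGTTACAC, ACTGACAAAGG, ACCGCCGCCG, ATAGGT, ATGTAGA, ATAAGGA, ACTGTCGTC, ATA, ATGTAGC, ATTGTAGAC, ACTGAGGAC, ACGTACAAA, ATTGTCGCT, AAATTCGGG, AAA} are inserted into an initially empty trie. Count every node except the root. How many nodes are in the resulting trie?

For each word, the new-node count is its length minus the longest prefix already in the trie:
  "AAATTGTCT" → 9 new (A, A, A, T, T, G, T, C, T)
  "ACTGTTTTC" → prefix "A" already present; 8 new (C, T, G, T, T, T, T, C)
  "ACTGAA" → prefix "ACTG" already present; 2 new (A, A)
  "ATTGTCG" → prefix "A" already present; 6 new (T, T, G, T, C, G)
  "ATTGGCC" → prefix "ATTG" already present; 3 new (G, C, C)
  "ACTGTTTAT" → prefix "ACTGTTT" already present; 2 new (A, T)
  "ACTGTTACAC" → prefix "ACTGTT" already present; 4 new (A, C, A, C)
  "ACTGACAAAGG" → prefix "ACTGA" already present; 6 new (C, A, A, A, G, G)
  "ACCGCCGCCG" → prefix "AC" already present; 8 new (C, G, C, C, G, C, C, G)
  "ATAGGT" → prefix "AT" already present; 4 new (A, G, G, T)
  "ATGTAGA" → prefix "AT" already present; 5 new (G, T, A, G, A)
  "ATAAGGA" → prefix "ATA" already present; 4 new (A, G, G, A)
  "ACTGTCGTC" → prefix "ACTGT" already present; 4 new (C, G, T, C)
  "ATA" → prefix "ATA" already present; 0 new (none)
  "ATGTAGC" → prefix "ATGTAG" already present; 1 new (C)
  "ATTGTAGAC" → prefix "ATTGT" already present; 4 new (A, G, A, C)
  "ACTGAGGAC" → prefix "ACTGA" already present; 4 new (G, G, A, C)
  "ACGTACAAA" → prefix "AC" already present; 7 new (G, T, A, C, A, A, A)
  "ATTGTCGCT" → prefix "ATTGTCG" already present; 2 new (C, T)
  "AAATTCGGG" → prefix "AAATT" already present; 4 new (C, G, G, G)
  "AAA" → prefix "AAA" already present; 0 new (none)
Total nodes = 9 + 8 + 2 + 6 + 3 + 2 + 4 + 6 + 8 + 4 + 5 + 4 + 4 + 0 + 1 + 4 + 4 + 7 + 2 + 4 + 0 = 87

87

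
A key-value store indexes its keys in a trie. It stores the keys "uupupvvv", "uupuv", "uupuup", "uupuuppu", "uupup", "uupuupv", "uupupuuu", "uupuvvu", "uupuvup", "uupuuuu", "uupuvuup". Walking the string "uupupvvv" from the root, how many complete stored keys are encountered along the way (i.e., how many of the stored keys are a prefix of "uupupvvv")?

Traverse "uupupvvv" character by character; count nodes along the way that are marked as word ends.
Prefixes of the query that are stored words: "uupup", "uupupvvv"
Count: 2

2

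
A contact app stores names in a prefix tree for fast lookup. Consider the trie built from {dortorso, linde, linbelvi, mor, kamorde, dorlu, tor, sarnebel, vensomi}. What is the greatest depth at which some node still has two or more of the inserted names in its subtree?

3

The deepest shared node is where two words last agree before diverging.
e.g. "dorlu" and "dortorso" share the prefix "dor" of length 3; no pair shares a longer one.
Longest shared-prefix length: 3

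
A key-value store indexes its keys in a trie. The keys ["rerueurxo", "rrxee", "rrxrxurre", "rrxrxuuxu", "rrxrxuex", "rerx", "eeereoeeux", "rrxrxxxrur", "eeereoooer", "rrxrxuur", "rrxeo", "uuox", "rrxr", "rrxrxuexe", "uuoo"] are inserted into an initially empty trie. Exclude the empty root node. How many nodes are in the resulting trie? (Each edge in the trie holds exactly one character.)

52

Insert word by word; a character creates a node only if that edge doesn't already exist:
  "rerueurxo" → 9 new (r, e, r, u, e, u, r, x, o)
  "rrxee" → prefix "r" already present; 4 new (r, x, e, e)
  "rrxrxurre" → prefix "rrx" already present; 6 new (r, x, u, r, r, e)
  "rrxrxuuxu" → prefix "rrxrxu" already present; 3 new (u, x, u)
  "rrxrxuex" → prefix "rrxrxu" already present; 2 new (e, x)
  "rerx" → prefix "rer" already present; 1 new (x)
  "eeereoeeux" → 10 new (e, e, e, r, e, o, e, e, u, x)
  "rrxrxxxrur" → prefix "rrxrx" already present; 5 new (x, x, r, u, r)
  "eeereoooer" → prefix "eeereo" already present; 4 new (o, o, e, r)
  "rrxrxuur" → prefix "rrxrxuu" already present; 1 new (r)
  "rrxeo" → prefix "rrxe" already present; 1 new (o)
  "uuox" → 4 new (u, u, o, x)
  "rrxr" → prefix "rrxr" already present; 0 new (none)
  "rrxrxuexe" → prefix "rrxrxuex" already present; 1 new (e)
  "uuoo" → prefix "uuo" already present; 1 new (o)
Total nodes = 9 + 4 + 6 + 3 + 2 + 1 + 10 + 5 + 4 + 1 + 1 + 4 + 0 + 1 + 1 = 52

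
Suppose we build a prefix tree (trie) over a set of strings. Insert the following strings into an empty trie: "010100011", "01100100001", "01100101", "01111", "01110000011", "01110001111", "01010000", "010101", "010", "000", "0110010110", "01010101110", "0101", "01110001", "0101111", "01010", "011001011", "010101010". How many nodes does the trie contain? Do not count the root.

47

Count nodes per top-level branch (shared prefixes stored once):
  '0'-branch (000, 010, 0101, 01010, 01010000, 010100011, 010101, 010101010, 01010101110, 0101111, 01100100001, 01100101, 011001011, 0110010110, 01110000011, 01110001, 01110001111, 01111): 47 nodes
Sum: 47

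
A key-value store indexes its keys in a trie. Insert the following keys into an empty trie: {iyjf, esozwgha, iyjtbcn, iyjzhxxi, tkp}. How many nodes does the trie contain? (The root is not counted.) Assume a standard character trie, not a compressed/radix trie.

24

Trie structure (* marks end of a word):
(root)
├─ e
│  └─ s
│     └─ o
│        └─ z
│           └─ w
│              └─ g
│                 └─ h
│                    └─ a *
├─ i
│  └─ y
│     └─ j
│        ├─ f *
│        ├─ t
│        │  └─ b
│        │     └─ c
│        │        └─ n *
│        └─ z
│           └─ h
│              └─ x
│                 └─ x
│                    └─ i *
└─ t
   └─ k
      └─ p *
Counting every labelled node above: 24.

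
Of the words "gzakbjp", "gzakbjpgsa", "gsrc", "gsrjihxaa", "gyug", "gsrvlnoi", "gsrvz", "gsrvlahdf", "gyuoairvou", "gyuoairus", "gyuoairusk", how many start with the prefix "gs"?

5

Filter for entries beginning with "gs":
Words under "gs": gsrc, gsrjihxaa, gsrvlahdf, gsrvlnoi, gsrvz
Count: 5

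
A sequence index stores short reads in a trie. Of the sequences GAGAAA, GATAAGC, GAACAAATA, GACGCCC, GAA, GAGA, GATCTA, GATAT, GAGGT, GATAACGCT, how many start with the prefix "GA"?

10

Filter for entries beginning with "GA":
Matches: "GAA", "GAACAAATA", "GACGCCC", "GAGA", "GAGAAA", "GAGGT", "GATAACGCT", "GATAAGC", "GATAT", "GATCTA"
Count: 10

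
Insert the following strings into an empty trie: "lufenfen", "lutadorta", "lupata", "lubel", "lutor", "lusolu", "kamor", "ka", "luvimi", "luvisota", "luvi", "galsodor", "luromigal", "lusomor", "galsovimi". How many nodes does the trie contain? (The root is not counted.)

Trace insertions, counting only characters that open a new branch:
  "lufenfen" → 8 new (l, u, f, e, n, f, e, n)
  "lutadorta" → prefix "lu" already present; 7 new (t, a, d, o, r, t, a)
  "lupata" → prefix "lu" already present; 4 new (p, a, t, a)
  "lubel" → prefix "lu" already present; 3 new (b, e, l)
  "lutor" → prefix "lut" already present; 2 new (o, r)
  "lusolu" → prefix "lu" already present; 4 new (s, o, l, u)
  "kamor" → 5 new (k, a, m, o, r)
  "ka" → prefix "ka" already present; 0 new (none)
  "luvimi" → prefix "lu" already present; 4 new (v, i, m, i)
  "luvisota" → prefix "luvi" already present; 4 new (s, o, t, a)
  "luvi" → prefix "luvi" already present; 0 new (none)
  "galsodor" → 8 new (g, a, l, s, o, d, o, r)
  "luromigal" → prefix "lu" already present; 7 new (r, o, m, i, g, a, l)
  "lusomor" → prefix "luso" already present; 3 new (m, o, r)
  "galsovimi" → prefix "galso" already present; 4 new (v, i, m, i)
Total nodes = 8 + 7 + 4 + 3 + 2 + 4 + 5 + 0 + 4 + 4 + 0 + 8 + 7 + 3 + 4 = 63

63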